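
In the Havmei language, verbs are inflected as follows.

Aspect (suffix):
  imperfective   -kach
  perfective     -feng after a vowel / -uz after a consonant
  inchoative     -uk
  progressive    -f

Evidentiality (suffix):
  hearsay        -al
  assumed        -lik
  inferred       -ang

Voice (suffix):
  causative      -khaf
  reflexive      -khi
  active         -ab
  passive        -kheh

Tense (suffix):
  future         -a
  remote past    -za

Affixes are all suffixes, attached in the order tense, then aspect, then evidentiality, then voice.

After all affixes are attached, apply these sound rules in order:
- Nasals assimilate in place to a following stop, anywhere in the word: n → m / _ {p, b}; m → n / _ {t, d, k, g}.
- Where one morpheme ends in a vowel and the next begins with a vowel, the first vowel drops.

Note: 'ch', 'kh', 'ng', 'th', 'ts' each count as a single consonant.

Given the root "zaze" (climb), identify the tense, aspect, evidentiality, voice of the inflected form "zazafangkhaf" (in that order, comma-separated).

future, progressive, inferred, causative

Segment: zaze-a-f-ang-khaf.
tense: -a → future.
aspect: -f → progressive.
evidentiality: -ang → inferred.
voice: -khaf → causative.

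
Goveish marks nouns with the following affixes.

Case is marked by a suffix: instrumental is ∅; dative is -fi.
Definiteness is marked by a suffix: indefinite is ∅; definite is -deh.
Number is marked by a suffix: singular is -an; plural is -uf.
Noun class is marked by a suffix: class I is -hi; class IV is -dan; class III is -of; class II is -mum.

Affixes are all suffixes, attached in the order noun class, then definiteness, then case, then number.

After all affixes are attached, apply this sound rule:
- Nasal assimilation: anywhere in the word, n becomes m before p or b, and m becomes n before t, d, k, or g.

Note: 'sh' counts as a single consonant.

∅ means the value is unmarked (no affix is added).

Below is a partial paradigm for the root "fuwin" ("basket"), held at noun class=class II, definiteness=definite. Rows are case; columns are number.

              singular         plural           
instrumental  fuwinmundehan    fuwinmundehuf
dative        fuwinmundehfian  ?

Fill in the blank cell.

fuwinmundehfiuf

Attach noun class class II -mum → fuwinmum.
Attach definiteness definite -deh → fuwinmumdeh.
Attach case dative -fi → fuwinmumdehfi.
Attach number plural -uf → fuwinmumdehfiuf.
Apply nasal assimilation: fuwinmumdehfiuf → fuwinmundehfiuf.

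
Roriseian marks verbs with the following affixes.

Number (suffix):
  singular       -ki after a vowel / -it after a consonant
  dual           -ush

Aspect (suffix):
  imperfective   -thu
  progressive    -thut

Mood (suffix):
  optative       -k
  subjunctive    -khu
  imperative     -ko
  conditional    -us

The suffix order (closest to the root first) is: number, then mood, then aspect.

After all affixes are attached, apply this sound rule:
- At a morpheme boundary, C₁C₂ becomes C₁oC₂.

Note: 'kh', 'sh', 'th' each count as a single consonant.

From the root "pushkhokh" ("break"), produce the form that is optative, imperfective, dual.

pushkhokhushokothu

Attach number dual -ush → pushkhokhush.
Attach mood optative -k → pushkhokhushk.
Attach aspect imperfective -thu → pushkhokhushkthu.
Apply epenthesis: pushkhokhushkthu → pushkhokhushokothu.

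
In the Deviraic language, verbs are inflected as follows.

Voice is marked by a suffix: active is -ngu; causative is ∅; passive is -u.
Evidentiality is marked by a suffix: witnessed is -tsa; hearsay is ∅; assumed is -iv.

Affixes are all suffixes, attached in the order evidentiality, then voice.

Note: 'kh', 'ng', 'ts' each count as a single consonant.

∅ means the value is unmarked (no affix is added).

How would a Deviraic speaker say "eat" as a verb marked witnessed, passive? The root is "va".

vatsau

Attach evidentiality witnessed -tsa → vatsa.
Attach voice passive -u → vatsau.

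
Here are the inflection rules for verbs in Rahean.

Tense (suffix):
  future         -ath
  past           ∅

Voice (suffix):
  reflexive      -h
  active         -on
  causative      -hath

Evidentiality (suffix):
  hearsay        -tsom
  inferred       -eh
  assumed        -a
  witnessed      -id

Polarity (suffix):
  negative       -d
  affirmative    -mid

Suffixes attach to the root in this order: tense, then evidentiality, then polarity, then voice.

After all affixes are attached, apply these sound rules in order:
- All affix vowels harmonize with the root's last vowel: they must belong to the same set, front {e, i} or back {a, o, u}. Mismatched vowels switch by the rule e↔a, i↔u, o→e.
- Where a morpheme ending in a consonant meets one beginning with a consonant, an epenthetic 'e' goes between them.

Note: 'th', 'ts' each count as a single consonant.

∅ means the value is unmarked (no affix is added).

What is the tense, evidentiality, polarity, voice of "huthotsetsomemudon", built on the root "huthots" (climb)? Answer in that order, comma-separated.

Segment: huthots-tsom-mid-on.
tense: ∅ → past.
evidentiality: -tsom → hearsay.
polarity: -mid → affirmative.
voice: -on → active.

past, hearsay, affirmative, active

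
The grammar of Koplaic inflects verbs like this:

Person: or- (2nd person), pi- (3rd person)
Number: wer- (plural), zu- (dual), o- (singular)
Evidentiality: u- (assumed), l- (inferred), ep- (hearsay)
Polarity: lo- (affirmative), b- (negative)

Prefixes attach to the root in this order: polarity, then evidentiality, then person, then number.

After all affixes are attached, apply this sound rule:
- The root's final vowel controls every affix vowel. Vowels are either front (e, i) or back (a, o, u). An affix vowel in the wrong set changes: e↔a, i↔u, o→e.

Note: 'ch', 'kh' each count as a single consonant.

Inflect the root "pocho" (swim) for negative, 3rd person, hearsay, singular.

opuapbpocho

Attach polarity negative b- → bpocho.
Attach evidentiality hearsay ep- → epbpocho.
Attach person 3rd person pi- → piepbpocho.
Attach number singular o- → opiepbpocho.
Apply vowel harmony: opiepbpocho → opuapbpocho.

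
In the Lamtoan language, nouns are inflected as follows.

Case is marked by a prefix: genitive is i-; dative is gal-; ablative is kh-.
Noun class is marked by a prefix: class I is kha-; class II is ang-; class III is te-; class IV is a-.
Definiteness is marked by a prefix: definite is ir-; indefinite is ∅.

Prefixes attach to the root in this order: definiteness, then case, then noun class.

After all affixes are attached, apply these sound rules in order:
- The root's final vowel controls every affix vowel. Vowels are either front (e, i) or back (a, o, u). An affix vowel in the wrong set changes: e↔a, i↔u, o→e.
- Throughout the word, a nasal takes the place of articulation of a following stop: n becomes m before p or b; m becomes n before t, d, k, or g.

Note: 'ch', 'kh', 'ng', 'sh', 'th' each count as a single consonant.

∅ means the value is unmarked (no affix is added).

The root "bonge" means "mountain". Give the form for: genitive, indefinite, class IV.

eibonge

definiteness = indefinite: zero marking, form stays bonge.
Attach case genitive i- → ibonge.
Attach noun class class IV a- → aibonge.
Apply vowel harmony: aibonge → eibonge.
Nasal assimilation: no change.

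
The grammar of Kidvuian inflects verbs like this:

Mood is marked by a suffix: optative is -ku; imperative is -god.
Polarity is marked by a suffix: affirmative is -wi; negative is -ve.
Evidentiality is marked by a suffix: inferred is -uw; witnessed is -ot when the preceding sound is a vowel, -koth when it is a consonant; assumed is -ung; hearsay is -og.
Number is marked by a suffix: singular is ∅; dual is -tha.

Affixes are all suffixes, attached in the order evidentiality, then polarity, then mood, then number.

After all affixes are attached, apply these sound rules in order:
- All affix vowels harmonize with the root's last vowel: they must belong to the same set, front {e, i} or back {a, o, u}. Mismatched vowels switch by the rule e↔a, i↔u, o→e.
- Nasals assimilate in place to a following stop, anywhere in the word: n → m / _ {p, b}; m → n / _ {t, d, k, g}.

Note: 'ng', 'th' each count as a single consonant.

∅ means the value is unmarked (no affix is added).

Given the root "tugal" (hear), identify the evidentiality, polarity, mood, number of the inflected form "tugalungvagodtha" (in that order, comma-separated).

Segment: tugal-ung-ve-god-tha.
evidentiality: -ung → assumed.
polarity: -ve → negative.
mood: -god → imperative.
number: -tha → dual.

assumed, negative, imperative, dual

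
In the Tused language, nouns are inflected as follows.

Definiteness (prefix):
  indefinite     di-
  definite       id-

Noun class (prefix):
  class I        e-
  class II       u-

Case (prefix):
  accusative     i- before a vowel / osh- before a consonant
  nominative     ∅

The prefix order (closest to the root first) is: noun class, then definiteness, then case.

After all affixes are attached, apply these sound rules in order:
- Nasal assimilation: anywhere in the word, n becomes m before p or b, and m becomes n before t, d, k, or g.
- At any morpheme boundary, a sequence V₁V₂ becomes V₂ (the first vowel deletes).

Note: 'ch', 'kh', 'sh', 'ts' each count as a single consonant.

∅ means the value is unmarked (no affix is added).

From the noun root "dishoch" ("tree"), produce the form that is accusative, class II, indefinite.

oshdudishoch

Attach noun class class II u- → udishoch.
Attach definiteness indefinite di- → diudishoch.
Attach case accusative osh- (before consonant 'd') → oshdiudishoch.
Nasal assimilation: no change.
Apply vowel deletion: oshdiudishoch → oshdudishoch.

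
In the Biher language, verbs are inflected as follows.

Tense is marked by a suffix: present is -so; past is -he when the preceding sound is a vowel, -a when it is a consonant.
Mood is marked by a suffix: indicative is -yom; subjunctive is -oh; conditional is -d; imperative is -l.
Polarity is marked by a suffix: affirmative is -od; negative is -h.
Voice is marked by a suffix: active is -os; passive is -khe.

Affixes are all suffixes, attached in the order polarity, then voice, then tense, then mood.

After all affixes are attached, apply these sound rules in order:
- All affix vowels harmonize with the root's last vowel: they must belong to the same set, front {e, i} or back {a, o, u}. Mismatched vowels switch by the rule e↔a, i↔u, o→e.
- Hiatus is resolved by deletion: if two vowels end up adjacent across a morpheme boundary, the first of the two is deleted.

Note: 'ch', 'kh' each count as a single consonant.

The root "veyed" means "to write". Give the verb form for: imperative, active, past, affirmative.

Attach polarity affirmative -od → veyedod.
Attach voice active -os → veyedodos.
Attach tense past -a (after consonant 's') → veyedodosa.
Attach mood imperative -l → veyedodosal.
Apply vowel harmony: veyedodosal → veyededesel.
Vowel deletion: no change.

veyededesel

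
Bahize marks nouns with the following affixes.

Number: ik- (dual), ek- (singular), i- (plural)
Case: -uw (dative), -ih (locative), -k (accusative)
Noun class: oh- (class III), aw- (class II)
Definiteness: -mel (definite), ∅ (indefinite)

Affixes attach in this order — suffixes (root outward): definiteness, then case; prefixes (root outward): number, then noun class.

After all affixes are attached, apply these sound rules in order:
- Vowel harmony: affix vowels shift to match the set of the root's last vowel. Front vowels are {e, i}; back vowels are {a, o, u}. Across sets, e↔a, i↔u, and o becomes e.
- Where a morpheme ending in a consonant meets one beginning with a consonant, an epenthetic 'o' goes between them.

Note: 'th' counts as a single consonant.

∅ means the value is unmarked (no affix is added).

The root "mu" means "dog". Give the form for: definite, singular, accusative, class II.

awakomumalok

Attach definiteness definite -mel → mumel.
Attach number singular ek- → ekmumel.
Attach noun class class II aw- → awekmumel.
Attach case accusative -k → awekmumelk.
Apply vowel harmony: awekmumelk → awakmumalk.
Apply epenthesis: awakmumalk → awakomumalok.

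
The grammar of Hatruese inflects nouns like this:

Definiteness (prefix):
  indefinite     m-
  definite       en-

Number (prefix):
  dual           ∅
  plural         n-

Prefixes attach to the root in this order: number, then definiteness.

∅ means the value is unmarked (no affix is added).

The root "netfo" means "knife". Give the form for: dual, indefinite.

number = dual: zero marking, form stays netfo.
Attach definiteness indefinite m- → mnetfo.

mnetfo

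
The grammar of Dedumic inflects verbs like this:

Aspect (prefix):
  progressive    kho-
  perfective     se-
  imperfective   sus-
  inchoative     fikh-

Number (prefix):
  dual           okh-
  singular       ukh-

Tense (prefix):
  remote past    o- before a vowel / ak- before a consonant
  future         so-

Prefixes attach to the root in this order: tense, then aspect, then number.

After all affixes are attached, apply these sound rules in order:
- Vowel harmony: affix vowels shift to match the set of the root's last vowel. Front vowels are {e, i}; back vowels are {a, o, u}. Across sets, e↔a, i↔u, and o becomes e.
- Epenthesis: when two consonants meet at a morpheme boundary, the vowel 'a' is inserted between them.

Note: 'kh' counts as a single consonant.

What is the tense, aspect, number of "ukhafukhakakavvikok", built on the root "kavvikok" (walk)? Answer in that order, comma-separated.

remote past, inchoative, singular

Segment: ukh-fikh-ak-kavvikok.
tense: o/ak- → remote past.
aspect: fikh- → inchoative.
number: ukh- → singular.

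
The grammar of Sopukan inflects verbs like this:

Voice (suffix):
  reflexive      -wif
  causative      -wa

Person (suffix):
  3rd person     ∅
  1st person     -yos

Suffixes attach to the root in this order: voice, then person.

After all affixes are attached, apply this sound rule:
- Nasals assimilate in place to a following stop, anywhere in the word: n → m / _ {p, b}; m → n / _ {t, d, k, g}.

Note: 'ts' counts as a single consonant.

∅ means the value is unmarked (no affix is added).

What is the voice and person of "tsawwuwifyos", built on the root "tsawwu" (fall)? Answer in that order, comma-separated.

reflexive, 1st person

Segment: tsawwu-wif-yos.
voice: -wif → reflexive.
person: -yos → 1st person.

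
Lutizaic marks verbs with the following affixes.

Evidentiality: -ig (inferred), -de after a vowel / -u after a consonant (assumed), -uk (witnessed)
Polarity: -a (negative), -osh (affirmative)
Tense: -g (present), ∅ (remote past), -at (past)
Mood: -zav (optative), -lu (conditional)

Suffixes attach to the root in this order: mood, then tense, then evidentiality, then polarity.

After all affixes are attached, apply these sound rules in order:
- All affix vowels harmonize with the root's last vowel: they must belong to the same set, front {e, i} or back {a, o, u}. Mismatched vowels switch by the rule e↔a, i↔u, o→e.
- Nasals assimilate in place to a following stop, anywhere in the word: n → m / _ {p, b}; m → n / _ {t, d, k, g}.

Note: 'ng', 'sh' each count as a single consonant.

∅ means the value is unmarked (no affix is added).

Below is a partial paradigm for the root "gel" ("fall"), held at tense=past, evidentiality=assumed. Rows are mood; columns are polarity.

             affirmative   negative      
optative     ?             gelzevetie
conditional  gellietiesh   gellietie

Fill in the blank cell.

Attach mood optative -zav → gelzav.
Attach tense past -at → gelzavat.
Attach evidentiality assumed -u (after consonant 't') → gelzavatu.
Attach polarity affirmative -osh → gelzavatuosh.
Apply vowel harmony: gelzavatuosh → gelzevetiesh.
Nasal assimilation: no change.

gelzevetiesh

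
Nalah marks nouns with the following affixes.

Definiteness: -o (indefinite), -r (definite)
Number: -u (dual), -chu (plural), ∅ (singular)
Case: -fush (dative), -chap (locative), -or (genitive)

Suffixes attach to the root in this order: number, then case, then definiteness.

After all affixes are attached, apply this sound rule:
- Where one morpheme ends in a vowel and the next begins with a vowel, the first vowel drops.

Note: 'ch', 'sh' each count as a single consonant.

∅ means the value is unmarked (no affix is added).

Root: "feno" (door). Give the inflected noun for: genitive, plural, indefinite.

fenochoro

Attach number plural -chu → fenochu.
Attach case genitive -or → fenochuor.
Attach definiteness indefinite -o → fenochuoro.
Apply vowel deletion: fenochuoro → fenochoro.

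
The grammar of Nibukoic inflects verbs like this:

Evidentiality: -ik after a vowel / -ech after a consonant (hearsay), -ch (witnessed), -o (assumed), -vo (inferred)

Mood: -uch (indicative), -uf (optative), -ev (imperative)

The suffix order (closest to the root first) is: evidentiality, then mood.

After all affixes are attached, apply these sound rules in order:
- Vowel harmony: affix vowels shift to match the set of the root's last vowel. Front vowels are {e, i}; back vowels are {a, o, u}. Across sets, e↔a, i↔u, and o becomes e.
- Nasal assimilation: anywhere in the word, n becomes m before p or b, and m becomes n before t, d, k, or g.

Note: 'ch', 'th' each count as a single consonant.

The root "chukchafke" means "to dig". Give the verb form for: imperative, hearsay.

chukchafkeikev

Attach evidentiality hearsay -ik (after vowel 'e') → chukchafkeik.
Attach mood imperative -ev → chukchafkeikev.
Vowel harmony: no change.
Nasal assimilation: no change.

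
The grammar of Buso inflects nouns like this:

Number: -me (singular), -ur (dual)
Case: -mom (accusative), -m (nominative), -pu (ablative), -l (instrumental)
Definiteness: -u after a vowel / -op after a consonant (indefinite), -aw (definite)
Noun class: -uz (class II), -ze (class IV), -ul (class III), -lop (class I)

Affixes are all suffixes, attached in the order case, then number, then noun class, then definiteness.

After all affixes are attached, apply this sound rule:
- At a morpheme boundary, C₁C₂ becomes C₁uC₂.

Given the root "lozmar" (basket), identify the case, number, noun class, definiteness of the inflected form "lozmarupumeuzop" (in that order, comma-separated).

ablative, singular, class II, indefinite

Segment: lozmar-pu-me-uz-op.
case: -pu → ablative.
number: -me → singular.
noun class: -uz → class II.
definiteness: -u/op → indefinite.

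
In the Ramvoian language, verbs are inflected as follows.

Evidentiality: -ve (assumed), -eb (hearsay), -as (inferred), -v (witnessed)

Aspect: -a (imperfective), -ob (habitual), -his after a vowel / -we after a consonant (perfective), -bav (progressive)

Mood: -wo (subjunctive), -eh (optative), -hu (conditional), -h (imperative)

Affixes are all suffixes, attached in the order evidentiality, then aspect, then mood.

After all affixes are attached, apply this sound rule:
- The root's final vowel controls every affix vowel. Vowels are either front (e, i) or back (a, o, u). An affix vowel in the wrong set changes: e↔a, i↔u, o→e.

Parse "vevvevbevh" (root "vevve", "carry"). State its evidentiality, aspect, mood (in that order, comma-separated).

witnessed, progressive, imperative

Segment: vevve-v-bav-h.
evidentiality: -v → witnessed.
aspect: -bav → progressive.
mood: -h → imperative.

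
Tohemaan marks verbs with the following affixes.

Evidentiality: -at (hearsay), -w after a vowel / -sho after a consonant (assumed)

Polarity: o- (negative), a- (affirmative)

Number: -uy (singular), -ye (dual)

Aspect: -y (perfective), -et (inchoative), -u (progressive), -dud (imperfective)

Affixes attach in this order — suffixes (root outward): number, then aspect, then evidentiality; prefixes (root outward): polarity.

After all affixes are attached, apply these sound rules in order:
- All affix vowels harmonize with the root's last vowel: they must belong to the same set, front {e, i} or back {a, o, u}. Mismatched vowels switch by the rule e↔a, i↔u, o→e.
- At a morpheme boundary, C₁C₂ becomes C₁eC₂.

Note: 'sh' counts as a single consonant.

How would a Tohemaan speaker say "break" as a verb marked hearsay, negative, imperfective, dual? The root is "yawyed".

Attach number dual -ye → yawyedye.
Attach aspect imperfective -dud → yawyedyedud.
Attach polarity negative o- → oyawyedyedud.
Attach evidentiality hearsay -at → oyawyedyedudat.
Apply vowel harmony: oyawyedyedudat → eyawyedyedidet.
Apply epenthesis: eyawyedyedidet → eyawyedeyedidet.

eyawyedeyedidet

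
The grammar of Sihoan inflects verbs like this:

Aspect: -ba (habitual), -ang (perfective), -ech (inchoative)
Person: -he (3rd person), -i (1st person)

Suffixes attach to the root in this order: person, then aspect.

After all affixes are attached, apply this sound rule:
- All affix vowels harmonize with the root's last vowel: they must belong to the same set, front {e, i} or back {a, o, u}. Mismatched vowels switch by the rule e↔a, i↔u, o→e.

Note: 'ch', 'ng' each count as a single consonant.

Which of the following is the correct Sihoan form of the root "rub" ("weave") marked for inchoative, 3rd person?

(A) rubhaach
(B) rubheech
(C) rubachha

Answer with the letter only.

A

Attach person 3rd person -he → rubhe.
Attach aspect inchoative -ech → rubheech.
Apply vowel harmony: rubheech → rubhaach.
So the correct form is rubhaach, option (A).
(C) rubachha is wrong: it has the affixes in the wrong order.
(B) rubheech is wrong: it fails to apply the sound rule(s).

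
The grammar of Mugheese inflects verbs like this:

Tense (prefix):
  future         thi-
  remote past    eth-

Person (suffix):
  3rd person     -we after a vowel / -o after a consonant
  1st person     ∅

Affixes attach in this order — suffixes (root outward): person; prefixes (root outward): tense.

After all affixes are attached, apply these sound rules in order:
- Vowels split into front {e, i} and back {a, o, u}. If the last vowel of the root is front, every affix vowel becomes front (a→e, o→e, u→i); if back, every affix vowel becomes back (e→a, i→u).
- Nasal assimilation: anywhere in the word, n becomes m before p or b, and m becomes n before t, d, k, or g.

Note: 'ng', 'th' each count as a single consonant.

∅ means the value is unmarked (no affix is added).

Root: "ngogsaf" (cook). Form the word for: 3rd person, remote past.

Attach tense remote past eth- → ethngogsaf.
Attach person 3rd person -o (after consonant 'f') → ethngogsafo.
Apply vowel harmony: ethngogsafo → athngogsafo.
Nasal assimilation: no change.

athngogsafo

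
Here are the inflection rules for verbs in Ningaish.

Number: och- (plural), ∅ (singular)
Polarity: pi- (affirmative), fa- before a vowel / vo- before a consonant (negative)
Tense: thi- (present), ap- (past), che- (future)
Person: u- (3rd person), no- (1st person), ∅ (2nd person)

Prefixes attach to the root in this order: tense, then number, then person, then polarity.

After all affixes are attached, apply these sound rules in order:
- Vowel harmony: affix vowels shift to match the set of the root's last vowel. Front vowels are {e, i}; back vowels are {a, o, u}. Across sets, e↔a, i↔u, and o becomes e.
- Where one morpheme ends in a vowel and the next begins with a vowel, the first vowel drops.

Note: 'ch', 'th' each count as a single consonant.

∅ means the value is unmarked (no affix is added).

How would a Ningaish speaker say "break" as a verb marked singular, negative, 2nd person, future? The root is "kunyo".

vochakunyo

Attach tense future che- → chekunyo.
number = singular: zero marking, form stays chekunyo.
person = 2nd person: zero marking, form stays chekunyo.
Attach polarity negative vo- (before consonant 'ch') → vochekunyo.
Apply vowel harmony: vochekunyo → vochakunyo.
Vowel deletion: no change.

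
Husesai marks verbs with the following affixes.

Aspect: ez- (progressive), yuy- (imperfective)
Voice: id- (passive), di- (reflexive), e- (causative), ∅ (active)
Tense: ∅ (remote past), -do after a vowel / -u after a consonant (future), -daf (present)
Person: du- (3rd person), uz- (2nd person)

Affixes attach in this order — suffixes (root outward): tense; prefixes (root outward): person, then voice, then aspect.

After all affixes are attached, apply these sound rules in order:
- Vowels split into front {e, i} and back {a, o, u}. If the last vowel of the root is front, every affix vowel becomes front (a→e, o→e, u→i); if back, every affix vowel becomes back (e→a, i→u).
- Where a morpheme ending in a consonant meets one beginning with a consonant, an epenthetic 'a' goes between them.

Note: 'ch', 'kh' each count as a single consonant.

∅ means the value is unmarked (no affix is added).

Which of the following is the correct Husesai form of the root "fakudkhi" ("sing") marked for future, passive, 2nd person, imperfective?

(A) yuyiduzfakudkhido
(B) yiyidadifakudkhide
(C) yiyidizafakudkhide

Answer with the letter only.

Attach tense future -do (after vowel 'i') → fakudkhido.
Attach person 2nd person uz- → uzfakudkhido.
Attach voice passive id- → iduzfakudkhido.
Attach aspect imperfective yuy- → yuyiduzfakudkhido.
Apply vowel harmony: yuyiduzfakudkhido → yiyidizfakudkhide.
Apply epenthesis: yiyidizfakudkhide → yiyidizafakudkhide.
So the correct form is yiyidizafakudkhide, option (C).
(B) yiyidadifakudkhide is wrong: it uses 3rd person instead of 2nd person for person.
(A) yuyiduzfakudkhido is wrong: it fails to apply the sound rule(s).

C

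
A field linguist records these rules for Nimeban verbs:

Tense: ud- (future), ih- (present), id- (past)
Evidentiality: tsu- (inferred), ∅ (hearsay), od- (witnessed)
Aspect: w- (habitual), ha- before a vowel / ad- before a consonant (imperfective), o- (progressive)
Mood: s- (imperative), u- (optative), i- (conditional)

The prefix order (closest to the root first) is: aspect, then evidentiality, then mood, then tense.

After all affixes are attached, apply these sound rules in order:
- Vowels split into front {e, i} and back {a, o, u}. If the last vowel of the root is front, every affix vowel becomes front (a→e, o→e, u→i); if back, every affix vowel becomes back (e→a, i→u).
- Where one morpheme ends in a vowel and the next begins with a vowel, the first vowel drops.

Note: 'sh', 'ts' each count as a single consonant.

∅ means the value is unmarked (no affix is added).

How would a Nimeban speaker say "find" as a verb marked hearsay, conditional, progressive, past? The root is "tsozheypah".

Attach aspect progressive o- → otsozheypah.
evidentiality = hearsay: zero marking, form stays otsozheypah.
Attach mood conditional i- → iotsozheypah.
Attach tense past id- → idiotsozheypah.
Apply vowel harmony: idiotsozheypah → uduotsozheypah.
Apply vowel deletion: uduotsozheypah → udotsozheypah.

udotsozheypah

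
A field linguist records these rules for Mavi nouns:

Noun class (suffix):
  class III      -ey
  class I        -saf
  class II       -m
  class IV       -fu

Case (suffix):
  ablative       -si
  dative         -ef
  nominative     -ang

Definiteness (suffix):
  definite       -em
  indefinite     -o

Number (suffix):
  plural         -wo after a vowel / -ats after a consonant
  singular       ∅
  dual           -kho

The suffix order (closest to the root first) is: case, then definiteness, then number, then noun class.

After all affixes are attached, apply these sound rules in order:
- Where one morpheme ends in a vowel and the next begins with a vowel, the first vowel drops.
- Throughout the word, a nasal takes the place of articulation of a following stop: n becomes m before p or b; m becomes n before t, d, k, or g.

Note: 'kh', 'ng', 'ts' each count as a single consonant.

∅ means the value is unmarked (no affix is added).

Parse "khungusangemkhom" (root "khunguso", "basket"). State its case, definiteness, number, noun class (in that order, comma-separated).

Segment: khunguso-ang-em-kho-m.
case: -ang → nominative.
definiteness: -em → definite.
number: -kho → dual.
noun class: -m → class II.

nominative, definite, dual, class II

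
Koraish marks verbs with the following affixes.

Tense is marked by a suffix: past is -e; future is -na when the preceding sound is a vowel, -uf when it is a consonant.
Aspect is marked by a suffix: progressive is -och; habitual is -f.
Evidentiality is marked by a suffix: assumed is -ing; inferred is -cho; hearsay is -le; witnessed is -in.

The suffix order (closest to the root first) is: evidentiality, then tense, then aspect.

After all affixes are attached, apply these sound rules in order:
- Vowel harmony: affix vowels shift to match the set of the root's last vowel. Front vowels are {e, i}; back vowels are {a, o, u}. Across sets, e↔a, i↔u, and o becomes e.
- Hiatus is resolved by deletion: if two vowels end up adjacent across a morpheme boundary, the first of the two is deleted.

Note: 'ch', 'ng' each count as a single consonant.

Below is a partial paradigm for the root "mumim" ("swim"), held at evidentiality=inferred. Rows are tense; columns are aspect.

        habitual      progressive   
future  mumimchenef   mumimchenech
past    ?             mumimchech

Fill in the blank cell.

mumimchef

Attach evidentiality inferred -cho → mumimcho.
Attach tense past -e → mumimchoe.
Attach aspect habitual -f → mumimchoef.
Apply vowel harmony: mumimchoef → mumimcheef.
Apply vowel deletion: mumimcheef → mumimchef.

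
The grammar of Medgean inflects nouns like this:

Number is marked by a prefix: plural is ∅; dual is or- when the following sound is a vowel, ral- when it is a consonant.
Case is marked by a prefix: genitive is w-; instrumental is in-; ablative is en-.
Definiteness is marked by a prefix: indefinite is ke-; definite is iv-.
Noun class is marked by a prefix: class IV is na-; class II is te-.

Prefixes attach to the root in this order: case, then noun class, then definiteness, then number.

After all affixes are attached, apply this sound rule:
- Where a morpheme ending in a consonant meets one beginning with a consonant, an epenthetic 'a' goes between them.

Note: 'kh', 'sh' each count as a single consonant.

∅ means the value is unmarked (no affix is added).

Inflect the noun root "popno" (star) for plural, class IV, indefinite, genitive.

Attach case genitive w- → wpopno.
Attach noun class class IV na- → nawpopno.
Attach definiteness indefinite ke- → kenawpopno.
number = plural: zero marking, form stays kenawpopno.
Apply epenthesis: kenawpopno → kenawapopno.

kenawapopno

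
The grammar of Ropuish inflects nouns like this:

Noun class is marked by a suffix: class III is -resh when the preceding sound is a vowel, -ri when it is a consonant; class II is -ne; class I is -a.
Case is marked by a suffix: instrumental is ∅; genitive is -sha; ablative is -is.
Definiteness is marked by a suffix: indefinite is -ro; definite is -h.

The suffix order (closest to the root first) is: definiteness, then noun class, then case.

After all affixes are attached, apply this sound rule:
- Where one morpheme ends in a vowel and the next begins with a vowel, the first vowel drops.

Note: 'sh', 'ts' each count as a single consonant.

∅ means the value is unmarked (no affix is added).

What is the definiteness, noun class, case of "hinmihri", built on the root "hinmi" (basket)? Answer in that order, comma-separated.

definite, class III, instrumental

Segment: hinmi-h-ri.
definiteness: -h → definite.
noun class: -resh/ri → class III.
case: ∅ → instrumental.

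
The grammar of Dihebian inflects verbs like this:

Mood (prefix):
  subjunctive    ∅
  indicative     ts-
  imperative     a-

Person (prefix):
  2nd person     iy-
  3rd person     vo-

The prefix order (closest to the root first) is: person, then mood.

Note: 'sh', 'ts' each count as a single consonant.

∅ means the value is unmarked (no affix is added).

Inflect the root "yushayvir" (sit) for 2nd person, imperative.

aiyyushayvir

Attach person 2nd person iy- → iyyushayvir.
Attach mood imperative a- → aiyyushayvir.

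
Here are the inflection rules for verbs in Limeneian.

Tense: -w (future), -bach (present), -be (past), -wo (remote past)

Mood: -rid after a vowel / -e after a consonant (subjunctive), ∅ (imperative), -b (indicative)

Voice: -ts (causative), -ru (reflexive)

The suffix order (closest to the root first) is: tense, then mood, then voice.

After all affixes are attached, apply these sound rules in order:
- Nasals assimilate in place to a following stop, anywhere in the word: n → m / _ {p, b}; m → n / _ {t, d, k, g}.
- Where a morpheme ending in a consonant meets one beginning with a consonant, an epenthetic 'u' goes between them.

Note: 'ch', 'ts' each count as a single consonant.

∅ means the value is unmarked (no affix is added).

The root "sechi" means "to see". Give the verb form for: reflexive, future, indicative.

sechiwuburu

Attach tense future -w → sechiw.
Attach mood indicative -b → sechiwb.
Attach voice reflexive -ru → sechiwbru.
Nasal assimilation: no change.
Apply epenthesis: sechiwbru → sechiwuburu.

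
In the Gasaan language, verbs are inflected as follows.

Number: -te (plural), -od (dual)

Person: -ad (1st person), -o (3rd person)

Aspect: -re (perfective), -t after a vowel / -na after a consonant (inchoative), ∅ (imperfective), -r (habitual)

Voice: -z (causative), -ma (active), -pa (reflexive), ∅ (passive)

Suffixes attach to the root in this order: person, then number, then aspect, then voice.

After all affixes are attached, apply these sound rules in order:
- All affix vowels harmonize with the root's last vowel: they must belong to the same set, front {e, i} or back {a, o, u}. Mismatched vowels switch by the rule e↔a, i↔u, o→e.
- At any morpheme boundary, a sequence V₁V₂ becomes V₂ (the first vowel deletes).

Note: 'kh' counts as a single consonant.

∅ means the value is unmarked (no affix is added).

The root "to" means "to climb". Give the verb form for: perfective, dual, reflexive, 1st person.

tadodrapa

Attach person 1st person -ad → toad.
Attach number dual -od → toadod.
Attach aspect perfective -re → toadodre.
Attach voice reflexive -pa → toadodrepa.
Apply vowel harmony: toadodrepa → toadodrapa.
Apply vowel deletion: toadodrapa → tadodrapa.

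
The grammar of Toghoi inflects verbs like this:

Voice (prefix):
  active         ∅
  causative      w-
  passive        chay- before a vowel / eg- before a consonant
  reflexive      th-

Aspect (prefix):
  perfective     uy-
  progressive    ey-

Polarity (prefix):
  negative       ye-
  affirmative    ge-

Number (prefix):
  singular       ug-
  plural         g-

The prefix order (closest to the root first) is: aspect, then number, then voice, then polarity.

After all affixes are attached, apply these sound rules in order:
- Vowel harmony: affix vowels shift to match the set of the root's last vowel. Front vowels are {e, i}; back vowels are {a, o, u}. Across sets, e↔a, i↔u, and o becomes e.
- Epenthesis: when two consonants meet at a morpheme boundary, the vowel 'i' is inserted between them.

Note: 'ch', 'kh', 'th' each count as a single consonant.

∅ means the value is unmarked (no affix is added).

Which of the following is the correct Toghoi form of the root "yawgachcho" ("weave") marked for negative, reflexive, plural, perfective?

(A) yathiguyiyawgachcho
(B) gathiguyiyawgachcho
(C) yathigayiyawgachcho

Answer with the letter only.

A

Attach aspect perfective uy- → uyyawgachcho.
Attach number plural g- → guyyawgachcho.
Attach voice reflexive th- → thguyyawgachcho.
Attach polarity negative ye- → yethguyyawgachcho.
Apply vowel harmony: yethguyyawgachcho → yathguyyawgachcho.
Apply epenthesis: yathguyyawgachcho → yathiguyiyawgachcho.
So the correct form is yathiguyiyawgachcho, option (A).
(C) yathigayiyawgachcho is wrong: it uses progressive instead of perfective for aspect.
(B) gathiguyiyawgachcho is wrong: it uses affirmative instead of negative for polarity.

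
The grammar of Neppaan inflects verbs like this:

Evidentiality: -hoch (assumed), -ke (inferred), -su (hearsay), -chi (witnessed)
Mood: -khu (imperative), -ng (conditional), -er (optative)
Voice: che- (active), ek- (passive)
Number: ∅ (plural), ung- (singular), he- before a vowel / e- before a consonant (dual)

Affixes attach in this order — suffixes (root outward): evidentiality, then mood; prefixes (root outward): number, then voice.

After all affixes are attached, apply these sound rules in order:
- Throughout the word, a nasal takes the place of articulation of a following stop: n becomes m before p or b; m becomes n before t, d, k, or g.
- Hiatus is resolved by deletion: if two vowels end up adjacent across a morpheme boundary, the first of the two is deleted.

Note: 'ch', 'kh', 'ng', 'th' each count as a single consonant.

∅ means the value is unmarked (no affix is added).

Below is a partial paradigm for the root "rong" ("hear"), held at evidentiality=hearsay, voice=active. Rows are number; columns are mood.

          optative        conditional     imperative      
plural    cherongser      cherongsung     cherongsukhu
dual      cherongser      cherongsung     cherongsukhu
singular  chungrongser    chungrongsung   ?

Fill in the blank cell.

chungrongsukhu

Attach number singular ung- → ungrong.
Attach evidentiality hearsay -su → ungrongsu.
Attach voice active che- → cheungrongsu.
Attach mood imperative -khu → cheungrongsukhu.
Nasal assimilation: no change.
Apply vowel deletion: cheungrongsukhu → chungrongsukhu.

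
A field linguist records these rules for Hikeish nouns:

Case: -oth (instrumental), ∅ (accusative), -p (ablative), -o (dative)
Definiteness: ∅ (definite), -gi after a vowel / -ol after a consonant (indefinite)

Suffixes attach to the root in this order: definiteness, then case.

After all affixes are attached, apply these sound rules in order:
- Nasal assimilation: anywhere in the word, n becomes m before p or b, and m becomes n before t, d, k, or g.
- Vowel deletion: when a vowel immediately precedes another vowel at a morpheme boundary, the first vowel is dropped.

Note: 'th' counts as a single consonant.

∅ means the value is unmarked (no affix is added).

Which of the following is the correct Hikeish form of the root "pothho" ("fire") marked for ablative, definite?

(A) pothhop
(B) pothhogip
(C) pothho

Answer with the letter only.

definiteness = definite: zero marking, form stays pothho.
Attach case ablative -p → pothhop.
Nasal assimilation: no change.
Vowel deletion: no change.
So the correct form is pothhop, option (A).
(B) pothhogip is wrong: it uses indefinite instead of definite for definiteness.
(C) pothho is wrong: it uses dative instead of ablative for case.

A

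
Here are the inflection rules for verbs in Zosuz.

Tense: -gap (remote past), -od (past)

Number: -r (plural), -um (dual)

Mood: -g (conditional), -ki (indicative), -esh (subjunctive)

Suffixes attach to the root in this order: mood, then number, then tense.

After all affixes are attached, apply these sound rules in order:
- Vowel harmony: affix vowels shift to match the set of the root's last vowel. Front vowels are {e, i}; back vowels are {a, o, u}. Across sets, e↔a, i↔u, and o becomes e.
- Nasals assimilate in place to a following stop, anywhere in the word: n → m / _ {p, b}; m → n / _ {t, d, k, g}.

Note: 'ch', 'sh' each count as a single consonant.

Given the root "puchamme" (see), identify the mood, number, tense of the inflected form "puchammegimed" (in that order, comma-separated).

Segment: puchamme-g-um-od.
mood: -g → conditional.
number: -um → dual.
tense: -od → past.

conditional, dual, past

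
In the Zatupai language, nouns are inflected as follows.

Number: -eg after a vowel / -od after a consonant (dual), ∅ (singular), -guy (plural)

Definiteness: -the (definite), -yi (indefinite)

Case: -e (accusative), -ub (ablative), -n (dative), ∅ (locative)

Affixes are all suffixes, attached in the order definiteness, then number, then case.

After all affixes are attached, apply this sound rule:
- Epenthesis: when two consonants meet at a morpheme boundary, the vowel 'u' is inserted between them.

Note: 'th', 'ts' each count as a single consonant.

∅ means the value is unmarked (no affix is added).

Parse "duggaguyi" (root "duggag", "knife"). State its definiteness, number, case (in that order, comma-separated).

Segment: duggag-yi.
definiteness: -yi → indefinite.
number: ∅ → singular.
case: ∅ → locative.

indefinite, singular, locative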